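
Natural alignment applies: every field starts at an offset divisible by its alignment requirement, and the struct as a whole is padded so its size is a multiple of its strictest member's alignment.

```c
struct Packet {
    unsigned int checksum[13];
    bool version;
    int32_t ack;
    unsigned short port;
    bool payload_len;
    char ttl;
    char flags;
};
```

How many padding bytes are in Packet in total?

checksum at 0 (size 52, align 4) → ends 52
version at 52 (size 1, align 1) → ends 53
pad 3 to align 4 for ack
ack at 56 (size 4, align 4) → ends 60
port at 60 (size 2, align 2) → ends 62
payload_len at 62 (size 1, align 1) → ends 63
ttl at 63 (size 1, align 1) → ends 64
flags at 64 (size 1, align 1) → ends 65
tail pad 3 to reach multiple of 4
total 68 bytes, alignment 4
data bytes 62, size 68 → padding 6

6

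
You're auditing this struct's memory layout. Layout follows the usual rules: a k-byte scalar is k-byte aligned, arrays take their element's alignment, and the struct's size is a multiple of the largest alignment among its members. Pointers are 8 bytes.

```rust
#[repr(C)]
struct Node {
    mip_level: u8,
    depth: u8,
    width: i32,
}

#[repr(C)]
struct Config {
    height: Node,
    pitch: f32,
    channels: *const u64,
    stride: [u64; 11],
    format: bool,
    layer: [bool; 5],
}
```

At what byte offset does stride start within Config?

Node: @0: mip_level [1B, align 1] → 1; @1: depth [1B, align 1] → 2; +2 pad (align 4); @4: width [4B, align 4] → 8; size 8, align 4
@0: height [8B, align 4] → 8
@8: pitch [4B, align 4] → 12
+4 pad (align 8)
@16: channels [8B, align 8] → 24
@24: stride [88B, align 8] → 112

24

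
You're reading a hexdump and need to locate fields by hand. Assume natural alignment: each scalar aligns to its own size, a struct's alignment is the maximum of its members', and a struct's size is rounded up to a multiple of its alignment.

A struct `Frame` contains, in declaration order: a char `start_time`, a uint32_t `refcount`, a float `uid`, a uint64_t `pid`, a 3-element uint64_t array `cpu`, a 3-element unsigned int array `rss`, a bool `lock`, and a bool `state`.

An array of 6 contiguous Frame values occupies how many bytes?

384

start_time at 0 (size 1, align 1) → ends 1
pad 3 to align 4 for refcount
refcount at 4 (size 4, align 4) → ends 8
uid at 8 (size 4, align 4) → ends 12
pad 4 to align 8 for pid
pid at 16 (size 8, align 8) → ends 24
cpu at 24 (size 24, align 8) → ends 48
rss at 48 (size 12, align 4) → ends 60
lock at 60 (size 1, align 1) → ends 61
state at 61 (size 1, align 1) → ends 62
tail pad 2 to reach multiple of 8
total 64 bytes, alignment 8
array of 6: 6 × 64 = 384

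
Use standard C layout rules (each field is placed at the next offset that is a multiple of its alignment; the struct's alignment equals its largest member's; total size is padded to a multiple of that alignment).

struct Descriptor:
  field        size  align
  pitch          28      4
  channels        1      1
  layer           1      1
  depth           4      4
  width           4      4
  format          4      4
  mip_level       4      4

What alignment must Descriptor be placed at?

member alignments: pitch=4, channels=1, layer=1, depth=4, width=4, format=4, mip_level=4
max = 4

4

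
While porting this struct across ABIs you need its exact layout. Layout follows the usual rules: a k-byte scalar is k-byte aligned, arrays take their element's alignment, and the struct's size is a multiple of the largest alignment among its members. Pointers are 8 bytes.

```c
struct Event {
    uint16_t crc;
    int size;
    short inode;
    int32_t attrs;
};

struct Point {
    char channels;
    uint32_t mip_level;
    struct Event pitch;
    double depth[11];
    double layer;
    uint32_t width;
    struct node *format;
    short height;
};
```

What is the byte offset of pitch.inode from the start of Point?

Event: crc at 0 (size 2, align 2) → ends 2; pad 2 to align 4 for size; size at 4 (size 4, align 4) → ends 8; inode at 8 (size 2, align 2) → ends 10; pad 2 to align 4 for attrs; attrs at 12 (size 4, align 4) → ends 16; total 16 bytes, alignment 4
channels at 0 (size 1, align 1) → ends 1
pad 3 to align 4 for mip_level
mip_level at 4 (size 4, align 4) → ends 8
pitch at 8 (size 16, align 4) → ends 24
within Event: inode at 8
8 + 8 = 16

16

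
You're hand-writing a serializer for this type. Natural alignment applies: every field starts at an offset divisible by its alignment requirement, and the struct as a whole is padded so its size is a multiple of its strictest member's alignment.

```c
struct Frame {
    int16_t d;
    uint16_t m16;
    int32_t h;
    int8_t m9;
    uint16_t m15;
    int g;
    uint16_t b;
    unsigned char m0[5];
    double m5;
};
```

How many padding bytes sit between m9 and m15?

1

0..2  d  (2B, 2-aligned)
2..4  m16  (2B, 2-aligned)
4..8  h  (4B, 4-aligned)
8..9  m9  (1B, 1-aligned)
9..10  -- padding (1B)
10..12  m15  (2B, 2-aligned)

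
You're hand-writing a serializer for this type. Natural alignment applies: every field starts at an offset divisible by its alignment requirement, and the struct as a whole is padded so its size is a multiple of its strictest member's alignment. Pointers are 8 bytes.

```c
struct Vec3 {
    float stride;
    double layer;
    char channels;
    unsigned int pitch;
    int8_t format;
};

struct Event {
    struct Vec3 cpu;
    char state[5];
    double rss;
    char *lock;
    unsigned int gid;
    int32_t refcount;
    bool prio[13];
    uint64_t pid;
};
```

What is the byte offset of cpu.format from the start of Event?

Vec3: 0..4  stride  (4B, 4-aligned); 4..8  -- padding (4B); 8..16  layer  (8B, 8-aligned); 16..17  channels  (1B, 1-aligned); 17..20  -- padding (3B); 20..24  pitch  (4B, 4-aligned); 24..25  format  (1B, 1-aligned); 25..32  -- tail padding (7B); sizeof = 32, alignof = 8
0..32  cpu  (32B, 8-aligned)
within Vec3: format at 24
0 + 24 = 24

24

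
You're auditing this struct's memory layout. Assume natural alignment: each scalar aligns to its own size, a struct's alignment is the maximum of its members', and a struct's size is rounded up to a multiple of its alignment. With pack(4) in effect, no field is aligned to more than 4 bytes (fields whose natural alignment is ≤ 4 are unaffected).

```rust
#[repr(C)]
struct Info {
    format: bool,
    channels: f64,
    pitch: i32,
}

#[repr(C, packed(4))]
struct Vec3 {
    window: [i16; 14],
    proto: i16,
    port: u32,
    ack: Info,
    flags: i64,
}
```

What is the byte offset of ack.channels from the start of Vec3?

Info: @0: format [1B, align 1] → 1; +7 pad (align 8); @8: channels [8B, align 8] → 16; @16: pitch [4B, align 4] → 20; +4 tail pad (align 8); size 24, align 8
@0: window [28B, align 2] → 28
@28: proto [2B, align 2] → 30
+2 pad (align 4)
@32: port [4B, align 4] → 36
@36: ack [24B, align 4] → 60
within Info: channels at 8
36 + 8 = 44

44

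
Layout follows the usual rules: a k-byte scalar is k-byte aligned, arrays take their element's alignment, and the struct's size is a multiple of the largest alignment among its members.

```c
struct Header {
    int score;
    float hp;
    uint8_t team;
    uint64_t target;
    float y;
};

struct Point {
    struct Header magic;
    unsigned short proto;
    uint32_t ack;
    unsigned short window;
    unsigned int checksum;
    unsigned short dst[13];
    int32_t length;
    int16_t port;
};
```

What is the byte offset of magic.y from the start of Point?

Header: 0..4  score  (4B, 4-aligned); 4..8  hp  (4B, 4-aligned); 8..9  team  (1B, 1-aligned); 9..16  -- padding (7B); 16..24  target  (8B, 8-aligned); 24..28  y  (4B, 4-aligned); 28..32  -- tail padding (4B); sizeof = 32, alignof = 8
0..32  magic  (32B, 8-aligned)
within Header: y at 24
0 + 24 = 24

24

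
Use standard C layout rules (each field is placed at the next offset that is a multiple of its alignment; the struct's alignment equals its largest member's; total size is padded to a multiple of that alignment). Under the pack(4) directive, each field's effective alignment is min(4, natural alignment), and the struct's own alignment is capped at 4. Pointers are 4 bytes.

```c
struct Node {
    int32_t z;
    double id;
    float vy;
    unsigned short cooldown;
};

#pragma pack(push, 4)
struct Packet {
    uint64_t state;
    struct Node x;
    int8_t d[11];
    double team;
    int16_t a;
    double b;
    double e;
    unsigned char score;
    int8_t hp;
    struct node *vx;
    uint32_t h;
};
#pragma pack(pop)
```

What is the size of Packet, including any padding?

84

Node: z at 0 (size 4, align 4) → ends 4; pad 4 to align 8 for id; id at 8 (size 8, align 8) → ends 16; vy at 16 (size 4, align 4) → ends 20; cooldown at 20 (size 2, align 2) → ends 22; tail pad 2 to reach multiple of 8; total 24 bytes, alignment 8
state at 0 (size 8, align 4) → ends 8
x at 8 (size 24, align 4) → ends 32
d at 32 (size 11, align 1) → ends 43
pad 1 to align 4 for team
team at 44 (size 8, align 4) → ends 52
a at 52 (size 2, align 2) → ends 54
pad 2 to align 4 for b
b at 56 (size 8, align 4) → ends 64
e at 64 (size 8, align 4) → ends 72
score at 72 (size 1, align 1) → ends 73
hp at 73 (size 1, align 1) → ends 74
pad 2 to align 4 for vx
vx at 76 (size 4, align 4) → ends 80
h at 80 (size 4, align 4) → ends 84
total 84 bytes, alignment 4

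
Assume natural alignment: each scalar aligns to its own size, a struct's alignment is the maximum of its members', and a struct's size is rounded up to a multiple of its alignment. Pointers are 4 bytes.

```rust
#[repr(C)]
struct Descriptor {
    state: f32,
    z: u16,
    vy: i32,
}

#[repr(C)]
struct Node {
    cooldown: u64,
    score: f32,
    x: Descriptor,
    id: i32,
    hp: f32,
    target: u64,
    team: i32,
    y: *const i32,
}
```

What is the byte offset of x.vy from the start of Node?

Descriptor: @0: state [4B, align 4] → 4; @4: z [2B, align 2] → 6; +2 pad (align 4); @8: vy [4B, align 4] → 12; size 12, align 4
@0: cooldown [8B, align 8] → 8
@8: score [4B, align 4] → 12
@12: x [12B, align 4] → 24
within Descriptor: vy at 8
12 + 8 = 20

20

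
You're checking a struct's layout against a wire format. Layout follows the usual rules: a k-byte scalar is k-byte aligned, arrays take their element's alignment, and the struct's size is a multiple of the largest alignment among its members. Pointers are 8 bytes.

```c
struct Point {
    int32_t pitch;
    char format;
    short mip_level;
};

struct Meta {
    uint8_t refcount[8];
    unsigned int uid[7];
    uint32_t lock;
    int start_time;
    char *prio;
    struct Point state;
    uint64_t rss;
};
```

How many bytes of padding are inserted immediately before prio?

4

Point: 0..4  pitch  (4B, 4-aligned); 4..5  format  (1B, 1-aligned); 5..6  -- padding (1B); 6..8  mip_level  (2B, 2-aligned); sizeof = 8, alignof = 4
0..8  refcount  (8B, 1-aligned)
8..36  uid  (28B, 4-aligned)
36..40  lock  (4B, 4-aligned)
40..44  start_time  (4B, 4-aligned)
44..48  -- padding (4B)
48..56  prio  (8B, 8-aligned)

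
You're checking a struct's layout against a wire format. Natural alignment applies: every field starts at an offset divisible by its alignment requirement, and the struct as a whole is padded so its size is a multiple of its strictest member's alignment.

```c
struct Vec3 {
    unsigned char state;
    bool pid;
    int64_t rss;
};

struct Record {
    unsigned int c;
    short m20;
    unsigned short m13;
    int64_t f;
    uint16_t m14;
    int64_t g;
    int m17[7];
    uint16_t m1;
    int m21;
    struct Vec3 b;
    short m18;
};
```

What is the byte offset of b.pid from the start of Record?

73

Vec3: state at 0 (size 1, align 1) → ends 1; pid at 1 (size 1, align 1) → ends 2; pad 6 to align 8 for rss; rss at 8 (size 8, align 8) → ends 16; total 16 bytes, alignment 8
c at 0 (size 4, align 4) → ends 4
m20 at 4 (size 2, align 2) → ends 6
m13 at 6 (size 2, align 2) → ends 8
f at 8 (size 8, align 8) → ends 16
m14 at 16 (size 2, align 2) → ends 18
pad 6 to align 8 for g
g at 24 (size 8, align 8) → ends 32
m17 at 32 (size 28, align 4) → ends 60
m1 at 60 (size 2, align 2) → ends 62
pad 2 to align 4 for m21
m21 at 64 (size 4, align 4) → ends 68
pad 4 to align 8 for b
b at 72 (size 16, align 8) → ends 88
within Vec3: pid at 1
72 + 1 = 73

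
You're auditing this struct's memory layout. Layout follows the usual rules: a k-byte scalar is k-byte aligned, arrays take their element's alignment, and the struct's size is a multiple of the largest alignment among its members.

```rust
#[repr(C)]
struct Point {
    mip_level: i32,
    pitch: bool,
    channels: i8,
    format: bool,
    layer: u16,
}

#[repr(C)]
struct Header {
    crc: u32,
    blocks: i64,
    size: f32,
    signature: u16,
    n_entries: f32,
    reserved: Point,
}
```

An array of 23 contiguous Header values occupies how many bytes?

920

Point: 0..4  mip_level  (4B, 4-aligned); 4..5  pitch  (1B, 1-aligned); 5..6  channels  (1B, 1-aligned); 6..7  format  (1B, 1-aligned); 7..8  -- padding (1B); 8..10  layer  (2B, 2-aligned); 10..12  -- tail padding (2B); sizeof = 12, alignof = 4
0..4  crc  (4B, 4-aligned)
4..8  -- padding (4B)
8..16  blocks  (8B, 8-aligned)
16..20  size  (4B, 4-aligned)
20..22  signature  (2B, 2-aligned)
22..24  -- padding (2B)
24..28  n_entries  (4B, 4-aligned)
28..40  reserved  (12B, 4-aligned)
sizeof = 40, alignof = 8
array of 23: 23 × 40 = 920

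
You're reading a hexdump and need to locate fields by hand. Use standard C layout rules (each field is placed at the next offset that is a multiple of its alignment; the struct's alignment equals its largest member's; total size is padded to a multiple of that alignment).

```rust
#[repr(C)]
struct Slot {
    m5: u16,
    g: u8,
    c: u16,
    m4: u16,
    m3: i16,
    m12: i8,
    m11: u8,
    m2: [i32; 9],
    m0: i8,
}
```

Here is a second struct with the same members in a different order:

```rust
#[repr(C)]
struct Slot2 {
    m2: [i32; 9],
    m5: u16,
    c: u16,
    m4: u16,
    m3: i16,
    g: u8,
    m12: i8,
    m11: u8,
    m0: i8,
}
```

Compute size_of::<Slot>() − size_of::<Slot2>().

4

0..2  m5  (2B, 2-aligned)
2..3  g  (1B, 1-aligned)
3..4  -- padding (1B)
4..6  c  (2B, 2-aligned)
6..8  m4  (2B, 2-aligned)
8..10  m3  (2B, 2-aligned)
10..11  m12  (1B, 1-aligned)
11..12  m11  (1B, 1-aligned)
12..48  m2  (36B, 4-aligned)
48..49  m0  (1B, 1-aligned)
49..52  -- tail padding (3B)
sizeof = 52, alignof = 4
— Slot2 —
0..36  m2  (36B, 4-aligned)
36..38  m5  (2B, 2-aligned)
38..40  c  (2B, 2-aligned)
40..42  m4  (2B, 2-aligned)
42..44  m3  (2B, 2-aligned)
44..45  g  (1B, 1-aligned)
45..46  m12  (1B, 1-aligned)
46..47  m11  (1B, 1-aligned)
47..48  m0  (1B, 1-aligned)
sizeof = 48, alignof = 4
52 − 48 = 4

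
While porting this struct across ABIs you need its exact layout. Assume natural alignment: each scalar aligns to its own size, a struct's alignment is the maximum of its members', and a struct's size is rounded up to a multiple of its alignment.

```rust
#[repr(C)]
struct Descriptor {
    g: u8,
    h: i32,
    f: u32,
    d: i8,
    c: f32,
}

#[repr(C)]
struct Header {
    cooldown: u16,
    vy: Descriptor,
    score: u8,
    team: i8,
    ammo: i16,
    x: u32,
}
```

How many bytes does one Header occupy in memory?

32 bytes

Descriptor: @0: g [1B, align 1] → 1; +3 pad (align 4); @4: h [4B, align 4] → 8; @8: f [4B, align 4] → 12; @12: d [1B, align 1] → 13; +3 pad (align 4); @16: c [4B, align 4] → 20; size 20, align 4
@0: cooldown [2B, align 2] → 2
+2 pad (align 4)
@4: vy [20B, align 4] → 24
@24: score [1B, align 1] → 25
@25: team [1B, align 1] → 26
@26: ammo [2B, align 2] → 28
@28: x [4B, align 4] → 32
size 32, align 4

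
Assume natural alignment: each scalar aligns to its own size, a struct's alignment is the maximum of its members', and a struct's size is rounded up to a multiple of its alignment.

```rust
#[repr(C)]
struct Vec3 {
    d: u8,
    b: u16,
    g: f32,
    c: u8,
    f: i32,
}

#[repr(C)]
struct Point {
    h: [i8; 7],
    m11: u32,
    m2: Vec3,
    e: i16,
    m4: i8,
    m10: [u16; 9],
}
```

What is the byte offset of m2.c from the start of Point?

Vec3: 0..1  d  (1B, 1-aligned); 1..2  -- padding (1B); 2..4  b  (2B, 2-aligned); 4..8  g  (4B, 4-aligned); 8..9  c  (1B, 1-aligned); 9..12  -- padding (3B); 12..16  f  (4B, 4-aligned); sizeof = 16, alignof = 4
0..7  h  (7B, 1-aligned)
7..8  -- padding (1B)
8..12  m11  (4B, 4-aligned)
12..28  m2  (16B, 4-aligned)
within Vec3: c at 8
12 + 8 = 20

20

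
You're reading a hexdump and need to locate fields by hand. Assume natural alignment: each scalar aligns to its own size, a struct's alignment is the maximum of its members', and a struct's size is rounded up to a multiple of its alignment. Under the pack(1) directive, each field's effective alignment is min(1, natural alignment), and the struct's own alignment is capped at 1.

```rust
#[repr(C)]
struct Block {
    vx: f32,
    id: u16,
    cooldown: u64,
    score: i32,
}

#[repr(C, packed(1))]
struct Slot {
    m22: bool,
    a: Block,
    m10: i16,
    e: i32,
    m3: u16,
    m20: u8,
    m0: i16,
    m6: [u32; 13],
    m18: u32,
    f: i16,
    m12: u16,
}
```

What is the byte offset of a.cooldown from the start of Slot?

9

Block: @0: vx [4B, align 4] → 4; @4: id [2B, align 2] → 6; +2 pad (align 8); @8: cooldown [8B, align 8] → 16; @16: score [4B, align 4] → 20; +4 tail pad (align 8); size 24, align 8
@0: m22 [1B, align 1] → 1
@1: a [24B, align 1] → 25
within Block: cooldown at 8
1 + 8 = 9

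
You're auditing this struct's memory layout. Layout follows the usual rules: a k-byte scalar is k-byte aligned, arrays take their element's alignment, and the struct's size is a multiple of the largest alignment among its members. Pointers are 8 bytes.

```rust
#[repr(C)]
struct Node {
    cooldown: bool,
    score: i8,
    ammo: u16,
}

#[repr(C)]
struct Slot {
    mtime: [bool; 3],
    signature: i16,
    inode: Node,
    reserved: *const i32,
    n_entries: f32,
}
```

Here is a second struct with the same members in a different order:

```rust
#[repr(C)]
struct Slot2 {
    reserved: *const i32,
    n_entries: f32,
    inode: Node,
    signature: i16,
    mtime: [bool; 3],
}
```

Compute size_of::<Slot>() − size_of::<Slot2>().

Node: cooldown at 0 (size 1, align 1) → ends 1; score at 1 (size 1, align 1) → ends 2; ammo at 2 (size 2, align 2) → ends 4; total 4 bytes, alignment 2
mtime at 0 (size 3, align 1) → ends 3
pad 1 to align 2 for signature
signature at 4 (size 2, align 2) → ends 6
inode at 6 (size 4, align 2) → ends 10
pad 6 to align 8 for reserved
reserved at 16 (size 8, align 8) → ends 24
n_entries at 24 (size 4, align 4) → ends 28
tail pad 4 to reach multiple of 8
total 32 bytes, alignment 8
— Slot2 —
reserved at 0 (size 8, align 8) → ends 8
n_entries at 8 (size 4, align 4) → ends 12
inode at 12 (size 4, align 2) → ends 16
signature at 16 (size 2, align 2) → ends 18
mtime at 18 (size 3, align 1) → ends 21
tail pad 3 to reach multiple of 8
total 24 bytes, alignment 8
32 − 24 = 8

8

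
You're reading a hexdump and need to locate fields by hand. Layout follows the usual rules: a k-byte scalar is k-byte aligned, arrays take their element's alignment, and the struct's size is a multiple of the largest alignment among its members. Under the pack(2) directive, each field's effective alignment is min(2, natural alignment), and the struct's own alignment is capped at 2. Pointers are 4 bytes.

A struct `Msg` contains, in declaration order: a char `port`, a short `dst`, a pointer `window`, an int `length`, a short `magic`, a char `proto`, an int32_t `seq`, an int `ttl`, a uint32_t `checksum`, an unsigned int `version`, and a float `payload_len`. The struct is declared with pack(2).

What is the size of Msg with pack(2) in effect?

@0: port [1B, align 1] → 1
+1 pad (align 2)
@2: dst [2B, align 2] → 4
@4: window [4B, align 2] → 8
@8: length [4B, align 2] → 12
@12: magic [2B, align 2] → 14
@14: proto [1B, align 1] → 15
+1 pad (align 2)
@16: seq [4B, align 2] → 20
@20: ttl [4B, align 2] → 24
@24: checksum [4B, align 2] → 28
@28: version [4B, align 2] → 32
@32: payload_len [4B, align 2] → 36
size 36, align 2

36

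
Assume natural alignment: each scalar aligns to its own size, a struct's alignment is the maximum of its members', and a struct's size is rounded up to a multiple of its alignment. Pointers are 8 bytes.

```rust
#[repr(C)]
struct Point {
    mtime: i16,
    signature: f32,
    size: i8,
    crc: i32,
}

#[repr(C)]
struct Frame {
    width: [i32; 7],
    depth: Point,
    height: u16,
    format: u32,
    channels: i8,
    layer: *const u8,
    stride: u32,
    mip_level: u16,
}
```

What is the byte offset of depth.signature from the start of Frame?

32

Point: @0: mtime [2B, align 2] → 2; +2 pad (align 4); @4: signature [4B, align 4] → 8; @8: size [1B, align 1] → 9; +3 pad (align 4); @12: crc [4B, align 4] → 16; size 16, align 4
@0: width [28B, align 4] → 28
@28: depth [16B, align 4] → 44
within Point: signature at 4
28 + 4 = 32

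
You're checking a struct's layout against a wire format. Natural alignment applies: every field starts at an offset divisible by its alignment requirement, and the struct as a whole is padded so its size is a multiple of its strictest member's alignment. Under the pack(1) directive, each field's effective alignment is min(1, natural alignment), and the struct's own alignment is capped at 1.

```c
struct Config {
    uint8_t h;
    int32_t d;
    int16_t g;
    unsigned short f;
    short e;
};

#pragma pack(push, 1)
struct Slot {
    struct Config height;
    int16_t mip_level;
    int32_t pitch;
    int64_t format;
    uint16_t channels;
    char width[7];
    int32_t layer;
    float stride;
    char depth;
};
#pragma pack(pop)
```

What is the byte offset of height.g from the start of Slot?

8

Config: @0: h [1B, align 1] → 1; +3 pad (align 4); @4: d [4B, align 4] → 8; @8: g [2B, align 2] → 10; @10: f [2B, align 2] → 12; @12: e [2B, align 2] → 14; +2 tail pad (align 4); size 16, align 4
@0: height [16B, align 1] → 16
within Config: g at 8
0 + 8 = 8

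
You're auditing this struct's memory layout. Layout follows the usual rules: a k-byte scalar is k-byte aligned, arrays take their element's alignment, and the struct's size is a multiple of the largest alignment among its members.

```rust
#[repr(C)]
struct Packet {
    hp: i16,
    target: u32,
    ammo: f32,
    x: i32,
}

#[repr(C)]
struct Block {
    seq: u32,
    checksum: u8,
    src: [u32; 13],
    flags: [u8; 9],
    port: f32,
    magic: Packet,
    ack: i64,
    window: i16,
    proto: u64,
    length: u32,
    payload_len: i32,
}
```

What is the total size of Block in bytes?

Packet: 0..2  hp  (2B, 2-aligned); 2..4  -- padding (2B); 4..8  target  (4B, 4-aligned); 8..12  ammo  (4B, 4-aligned); 12..16  x  (4B, 4-aligned); sizeof = 16, alignof = 4
0..4  seq  (4B, 4-aligned)
4..5  checksum  (1B, 1-aligned)
5..8  -- padding (3B)
8..60  src  (52B, 4-aligned)
60..69  flags  (9B, 1-aligned)
69..72  -- padding (3B)
72..76  port  (4B, 4-aligned)
76..92  magic  (16B, 4-aligned)
92..96  -- padding (4B)
96..104  ack  (8B, 8-aligned)
104..106  window  (2B, 2-aligned)
106..112  -- padding (6B)
112..120  proto  (8B, 8-aligned)
120..124  length  (4B, 4-aligned)
124..128  payload_len  (4B, 4-aligned)
sizeof = 128, alignof = 8

128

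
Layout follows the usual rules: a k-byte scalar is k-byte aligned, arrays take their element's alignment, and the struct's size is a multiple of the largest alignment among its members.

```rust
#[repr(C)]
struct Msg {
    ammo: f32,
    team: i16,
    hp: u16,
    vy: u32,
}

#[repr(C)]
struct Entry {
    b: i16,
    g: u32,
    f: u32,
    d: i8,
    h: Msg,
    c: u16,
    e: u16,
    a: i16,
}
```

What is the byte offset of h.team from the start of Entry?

Msg: 0..4  ammo  (4B, 4-aligned); 4..6  team  (2B, 2-aligned); 6..8  hp  (2B, 2-aligned); 8..12  vy  (4B, 4-aligned); sizeof = 12, alignof = 4
0..2  b  (2B, 2-aligned)
2..4  -- padding (2B)
4..8  g  (4B, 4-aligned)
8..12  f  (4B, 4-aligned)
12..13  d  (1B, 1-aligned)
13..16  -- padding (3B)
16..28  h  (12B, 4-aligned)
within Msg: team at 4
16 + 4 = 20

20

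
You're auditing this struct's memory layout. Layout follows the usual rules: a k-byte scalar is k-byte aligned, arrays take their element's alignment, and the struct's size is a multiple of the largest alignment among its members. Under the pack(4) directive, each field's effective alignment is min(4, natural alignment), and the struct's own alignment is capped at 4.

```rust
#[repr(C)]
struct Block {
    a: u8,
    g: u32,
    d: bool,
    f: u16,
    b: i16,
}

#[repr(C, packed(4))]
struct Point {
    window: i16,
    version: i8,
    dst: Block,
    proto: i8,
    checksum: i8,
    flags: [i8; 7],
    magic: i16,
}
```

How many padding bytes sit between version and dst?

Block: a at 0 (size 1, align 1) → ends 1; pad 3 to align 4 for g; g at 4 (size 4, align 4) → ends 8; d at 8 (size 1, align 1) → ends 9; pad 1 to align 2 for f; f at 10 (size 2, align 2) → ends 12; b at 12 (size 2, align 2) → ends 14; tail pad 2 to reach multiple of 4; total 16 bytes, alignment 4
window at 0 (size 2, align 2) → ends 2
version at 2 (size 1, align 1) → ends 3
pad 1 to align 4 for dst
dst at 4 (size 16, align 4) → ends 20

1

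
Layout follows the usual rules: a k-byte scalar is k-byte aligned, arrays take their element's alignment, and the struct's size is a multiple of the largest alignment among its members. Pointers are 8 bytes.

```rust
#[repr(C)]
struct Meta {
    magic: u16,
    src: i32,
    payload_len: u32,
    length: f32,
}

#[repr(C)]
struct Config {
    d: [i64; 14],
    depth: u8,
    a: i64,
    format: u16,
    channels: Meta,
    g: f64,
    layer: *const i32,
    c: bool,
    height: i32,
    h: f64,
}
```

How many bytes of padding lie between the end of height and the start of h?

Meta: 0..2  magic  (2B, 2-aligned); 2..4  -- padding (2B); 4..8  src  (4B, 4-aligned); 8..12  payload_len  (4B, 4-aligned); 12..16  length  (4B, 4-aligned); sizeof = 16, alignof = 4
0..112  d  (112B, 8-aligned)
112..113  depth  (1B, 1-aligned)
113..120  -- padding (7B)
120..128  a  (8B, 8-aligned)
128..130  format  (2B, 2-aligned)
130..132  -- padding (2B)
132..148  channels  (16B, 4-aligned)
148..152  -- padding (4B)
152..160  g  (8B, 8-aligned)
160..168  layer  (8B, 8-aligned)
168..169  c  (1B, 1-aligned)
169..172  -- padding (3B)
172..176  height  (4B, 4-aligned)
176..184  h  (8B, 8-aligned)

0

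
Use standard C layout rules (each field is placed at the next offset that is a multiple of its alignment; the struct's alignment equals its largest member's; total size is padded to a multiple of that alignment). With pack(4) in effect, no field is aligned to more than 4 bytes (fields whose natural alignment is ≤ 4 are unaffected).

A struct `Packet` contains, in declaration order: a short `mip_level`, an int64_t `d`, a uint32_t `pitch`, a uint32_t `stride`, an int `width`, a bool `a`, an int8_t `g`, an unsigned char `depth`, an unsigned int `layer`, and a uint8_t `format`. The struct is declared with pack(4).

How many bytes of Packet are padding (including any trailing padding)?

mip_level at 0 (size 2, align 2) → ends 2
pad 2 to align 4 for d
d at 4 (size 8, align 4) → ends 12
pitch at 12 (size 4, align 4) → ends 16
stride at 16 (size 4, align 4) → ends 20
width at 20 (size 4, align 4) → ends 24
a at 24 (size 1, align 1) → ends 25
g at 25 (size 1, align 1) → ends 26
depth at 26 (size 1, align 1) → ends 27
pad 1 to align 4 for layer
layer at 28 (size 4, align 4) → ends 32
format at 32 (size 1, align 1) → ends 33
tail pad 3 to reach multiple of 4
total 36 bytes, alignment 4
data bytes 30, size 36 → padding 6

6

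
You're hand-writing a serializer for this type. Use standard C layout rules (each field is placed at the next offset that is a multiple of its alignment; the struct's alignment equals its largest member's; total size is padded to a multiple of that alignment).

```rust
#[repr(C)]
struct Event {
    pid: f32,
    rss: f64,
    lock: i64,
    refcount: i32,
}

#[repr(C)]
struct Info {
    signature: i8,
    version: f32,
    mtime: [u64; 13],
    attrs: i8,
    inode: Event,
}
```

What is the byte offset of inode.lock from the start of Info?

Event: @0: pid [4B, align 4] → 4; +4 pad (align 8); @8: rss [8B, align 8] → 16; @16: lock [8B, align 8] → 24; @24: refcount [4B, align 4] → 28; +4 tail pad (align 8); size 32, align 8
@0: signature [1B, align 1] → 1
+3 pad (align 4)
@4: version [4B, align 4] → 8
@8: mtime [104B, align 8] → 112
@112: attrs [1B, align 1] → 113
+7 pad (align 8)
@120: inode [32B, align 8] → 152
within Event: lock at 16
120 + 16 = 136

136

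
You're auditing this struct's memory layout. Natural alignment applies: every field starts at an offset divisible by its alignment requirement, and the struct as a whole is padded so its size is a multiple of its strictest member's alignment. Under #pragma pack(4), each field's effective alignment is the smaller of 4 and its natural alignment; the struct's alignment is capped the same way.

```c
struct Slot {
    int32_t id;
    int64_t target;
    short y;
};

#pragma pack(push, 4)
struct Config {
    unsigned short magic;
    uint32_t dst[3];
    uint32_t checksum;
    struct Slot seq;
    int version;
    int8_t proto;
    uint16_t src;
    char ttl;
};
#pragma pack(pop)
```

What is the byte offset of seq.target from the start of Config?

28

Slot: 0..4  id  (4B, 4-aligned); 4..8  -- padding (4B); 8..16  target  (8B, 8-aligned); 16..18  y  (2B, 2-aligned); 18..24  -- tail padding (6B); sizeof = 24, alignof = 8
0..2  magic  (2B, 2-aligned)
2..4  -- padding (2B)
4..16  dst  (12B, 4-aligned)
16..20  checksum  (4B, 4-aligned)
20..44  seq  (24B, 4-aligned)
within Slot: target at 8
20 + 8 = 28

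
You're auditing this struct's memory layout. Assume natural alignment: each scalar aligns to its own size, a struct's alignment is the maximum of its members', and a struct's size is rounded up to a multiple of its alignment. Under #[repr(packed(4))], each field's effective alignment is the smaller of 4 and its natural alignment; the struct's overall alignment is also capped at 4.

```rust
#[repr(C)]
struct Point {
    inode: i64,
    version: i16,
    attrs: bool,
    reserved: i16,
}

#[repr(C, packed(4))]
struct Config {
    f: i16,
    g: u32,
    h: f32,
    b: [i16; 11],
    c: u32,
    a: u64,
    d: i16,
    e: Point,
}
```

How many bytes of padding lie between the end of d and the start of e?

2

Point: 0..8  inode  (8B, 8-aligned); 8..10  version  (2B, 2-aligned); 10..11  attrs  (1B, 1-aligned); 11..12  -- padding (1B); 12..14  reserved  (2B, 2-aligned); 14..16  -- tail padding (2B); sizeof = 16, alignof = 8
0..2  f  (2B, 2-aligned)
2..4  -- padding (2B)
4..8  g  (4B, 4-aligned)
8..12  h  (4B, 4-aligned)
12..34  b  (22B, 2-aligned)
34..36  -- padding (2B)
36..40  c  (4B, 4-aligned)
40..48  a  (8B, 4-aligned)
48..50  d  (2B, 2-aligned)
50..52  -- padding (2B)
52..68  e  (16B, 4-aligned)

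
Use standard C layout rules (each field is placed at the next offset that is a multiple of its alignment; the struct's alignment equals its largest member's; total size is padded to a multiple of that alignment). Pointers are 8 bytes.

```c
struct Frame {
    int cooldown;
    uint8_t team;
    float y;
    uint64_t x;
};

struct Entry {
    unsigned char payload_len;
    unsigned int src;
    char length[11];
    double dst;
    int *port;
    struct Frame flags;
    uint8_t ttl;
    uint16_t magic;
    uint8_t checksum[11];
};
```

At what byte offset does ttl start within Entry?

64

Frame: cooldown at 0 (size 4, align 4) → ends 4; team at 4 (size 1, align 1) → ends 5; pad 3 to align 4 for y; y at 8 (size 4, align 4) → ends 12; pad 4 to align 8 for x; x at 16 (size 8, align 8) → ends 24; total 24 bytes, alignment 8
payload_len at 0 (size 1, align 1) → ends 1
pad 3 to align 4 for src
src at 4 (size 4, align 4) → ends 8
length at 8 (size 11, align 1) → ends 19
pad 5 to align 8 for dst
dst at 24 (size 8, align 8) → ends 32
port at 32 (size 8, align 8) → ends 40
flags at 40 (size 24, align 8) → ends 64
ttl at 64 (size 1, align 1) → ends 65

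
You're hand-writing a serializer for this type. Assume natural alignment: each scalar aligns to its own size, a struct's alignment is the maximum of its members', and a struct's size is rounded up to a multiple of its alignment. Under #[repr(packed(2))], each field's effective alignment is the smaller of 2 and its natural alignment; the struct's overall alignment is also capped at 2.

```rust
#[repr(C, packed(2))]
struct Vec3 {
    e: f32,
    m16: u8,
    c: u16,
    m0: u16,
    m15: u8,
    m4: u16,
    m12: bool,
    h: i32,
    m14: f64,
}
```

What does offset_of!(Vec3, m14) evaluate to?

e at 0 (size 4, align 2) → ends 4
m16 at 4 (size 1, align 1) → ends 5
pad 1 to align 2 for c
c at 6 (size 2, align 2) → ends 8
m0 at 8 (size 2, align 2) → ends 10
m15 at 10 (size 1, align 1) → ends 11
pad 1 to align 2 for m4
m4 at 12 (size 2, align 2) → ends 14
m12 at 14 (size 1, align 1) → ends 15
pad 1 to align 2 for h
h at 16 (size 4, align 2) → ends 20
m14 at 20 (size 8, align 2) → ends 28

20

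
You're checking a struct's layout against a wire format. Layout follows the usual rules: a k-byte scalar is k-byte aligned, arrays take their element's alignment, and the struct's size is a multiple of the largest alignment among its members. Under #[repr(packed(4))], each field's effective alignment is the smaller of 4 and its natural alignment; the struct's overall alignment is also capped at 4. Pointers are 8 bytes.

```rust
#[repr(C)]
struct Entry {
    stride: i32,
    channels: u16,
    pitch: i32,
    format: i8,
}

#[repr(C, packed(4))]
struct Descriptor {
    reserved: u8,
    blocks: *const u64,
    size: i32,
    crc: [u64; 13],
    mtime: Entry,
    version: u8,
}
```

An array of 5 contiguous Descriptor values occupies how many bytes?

Entry: @0: stride [4B, align 4] → 4; @4: channels [2B, align 2] → 6; +2 pad (align 4); @8: pitch [4B, align 4] → 12; @12: format [1B, align 1] → 13; +3 tail pad (align 4); size 16, align 4
@0: reserved [1B, align 1] → 1
+3 pad (align 4)
@4: blocks [8B, align 4] → 12
@12: size [4B, align 4] → 16
@16: crc [104B, align 4] → 120
@120: mtime [16B, align 4] → 136
@136: version [1B, align 1] → 137
+3 tail pad (align 4)
size 140, align 4
array of 5: 5 × 140 = 700

700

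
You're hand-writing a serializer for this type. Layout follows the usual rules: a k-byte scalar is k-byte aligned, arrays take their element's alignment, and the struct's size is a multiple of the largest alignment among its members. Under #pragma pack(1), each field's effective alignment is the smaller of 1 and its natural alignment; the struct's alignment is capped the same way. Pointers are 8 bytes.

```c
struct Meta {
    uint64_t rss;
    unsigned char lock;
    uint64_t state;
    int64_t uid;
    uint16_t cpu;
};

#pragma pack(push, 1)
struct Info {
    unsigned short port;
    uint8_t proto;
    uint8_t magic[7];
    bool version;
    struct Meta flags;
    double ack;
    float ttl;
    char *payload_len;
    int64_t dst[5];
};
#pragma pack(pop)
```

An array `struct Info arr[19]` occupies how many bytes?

2109

Meta: @0: rss [8B, align 8] → 8; @8: lock [1B, align 1] → 9; +7 pad (align 8); @16: state [8B, align 8] → 24; @24: uid [8B, align 8] → 32; @32: cpu [2B, align 2] → 34; +6 tail pad (align 8); size 40, align 8
@0: port [2B, align 1] → 2
@2: proto [1B, align 1] → 3
@3: magic [7B, align 1] → 10
@10: version [1B, align 1] → 11
@11: flags [40B, align 1] → 51
@51: ack [8B, align 1] → 59
@59: ttl [4B, align 1] → 63
@63: payload_len [8B, align 1] → 71
@71: dst [40B, align 1] → 111
size 111, align 1
array of 19: 19 × 111 = 2109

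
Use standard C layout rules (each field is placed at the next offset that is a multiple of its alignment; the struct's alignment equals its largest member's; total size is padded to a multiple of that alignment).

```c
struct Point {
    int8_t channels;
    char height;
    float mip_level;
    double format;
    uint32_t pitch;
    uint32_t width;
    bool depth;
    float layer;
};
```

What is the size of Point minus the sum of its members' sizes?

5

@0: channels [1B, align 1] → 1
@1: height [1B, align 1] → 2
+2 pad (align 4)
@4: mip_level [4B, align 4] → 8
@8: format [8B, align 8] → 16
@16: pitch [4B, align 4] → 20
@20: width [4B, align 4] → 24
@24: depth [1B, align 1] → 25
+3 pad (align 4)
@28: layer [4B, align 4] → 32
size 32, align 8
data bytes 27, size 32 → padding 5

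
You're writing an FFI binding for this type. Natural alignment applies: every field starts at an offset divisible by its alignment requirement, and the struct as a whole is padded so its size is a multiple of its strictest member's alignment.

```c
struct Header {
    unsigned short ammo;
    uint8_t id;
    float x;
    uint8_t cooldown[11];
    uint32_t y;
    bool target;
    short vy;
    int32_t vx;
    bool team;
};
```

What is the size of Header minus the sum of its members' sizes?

@0: ammo [2B, align 2] → 2
@2: id [1B, align 1] → 3
+1 pad (align 4)
@4: x [4B, align 4] → 8
@8: cooldown [11B, align 1] → 19
+1 pad (align 4)
@20: y [4B, align 4] → 24
@24: target [1B, align 1] → 25
+1 pad (align 2)
@26: vy [2B, align 2] → 28
@28: vx [4B, align 4] → 32
@32: team [1B, align 1] → 33
+3 tail pad (align 4)
size 36, align 4
data bytes 30, size 36 → padding 6

6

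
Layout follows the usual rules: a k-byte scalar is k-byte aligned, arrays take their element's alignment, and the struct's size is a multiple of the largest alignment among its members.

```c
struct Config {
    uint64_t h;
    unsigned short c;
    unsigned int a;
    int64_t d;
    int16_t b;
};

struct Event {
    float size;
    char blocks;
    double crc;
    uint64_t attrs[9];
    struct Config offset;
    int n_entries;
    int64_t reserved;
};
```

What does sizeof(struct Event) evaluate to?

Config: h at 0 (size 8, align 8) → ends 8; c at 8 (size 2, align 2) → ends 10; pad 2 to align 4 for a; a at 12 (size 4, align 4) → ends 16; d at 16 (size 8, align 8) → ends 24; b at 24 (size 2, align 2) → ends 26; tail pad 6 to reach multiple of 8; total 32 bytes, alignment 8
size at 0 (size 4, align 4) → ends 4
blocks at 4 (size 1, align 1) → ends 5
pad 3 to align 8 for crc
crc at 8 (size 8, align 8) → ends 16
attrs at 16 (size 72, align 8) → ends 88
offset at 88 (size 32, align 8) → ends 120
n_entries at 120 (size 4, align 4) → ends 124
pad 4 to align 8 for reserved
reserved at 128 (size 8, align 8) → ends 136
total 136 bytes, alignment 8

136 bytes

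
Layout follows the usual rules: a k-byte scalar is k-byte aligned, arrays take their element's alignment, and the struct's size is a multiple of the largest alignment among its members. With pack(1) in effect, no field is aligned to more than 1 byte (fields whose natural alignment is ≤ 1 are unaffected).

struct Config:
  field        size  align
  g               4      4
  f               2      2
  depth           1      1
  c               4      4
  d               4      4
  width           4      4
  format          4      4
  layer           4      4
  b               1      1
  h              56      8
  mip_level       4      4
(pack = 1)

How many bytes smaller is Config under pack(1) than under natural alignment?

8

natural layout:
  0..4  g  (4B, 4-aligned)
  4..6  f  (2B, 2-aligned)
  6..7  depth  (1B, 1-aligned)
  7..8  -- padding (1B)
  8..12  c  (4B, 4-aligned)
  12..16  d  (4B, 4-aligned)
  16..20  width  (4B, 4-aligned)
  20..24  format  (4B, 4-aligned)
  24..28  layer  (4B, 4-aligned)
  28..29  b  (1B, 1-aligned)
  29..32  -- padding (3B)
  32..88  h  (56B, 8-aligned)
  88..92  mip_level  (4B, 4-aligned)
  92..96  -- tail padding (4B)
  sizeof = 96, alignof = 8
packed(1) layout:
  0..4  g  (4B, 1-aligned)
  4..6  f  (2B, 1-aligned)
  6..7  depth  (1B, 1-aligned)
  7..11  c  (4B, 1-aligned)
  11..15  d  (4B, 1-aligned)
  15..19  width  (4B, 1-aligned)
  19..23  format  (4B, 1-aligned)
  23..27  layer  (4B, 1-aligned)
  27..28  b  (1B, 1-aligned)
  28..84  h  (56B, 1-aligned)
  84..88  mip_level  (4B, 1-aligned)
  sizeof = 88, alignof = 1
96 − 88 = 8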